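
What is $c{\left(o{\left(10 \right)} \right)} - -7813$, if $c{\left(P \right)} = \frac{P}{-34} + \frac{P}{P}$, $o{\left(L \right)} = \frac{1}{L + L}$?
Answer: $\frac{5313519}{680} \approx 7814.0$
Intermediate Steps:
$o{\left(L \right)} = \frac{1}{2 L}$
$c{\left(P \right)} = 1 - \frac{P}{34}$ ($c{\left(P \right)} = P \left(- \frac{1}{34}\right) + 1 = - \frac{P}{34} + 1 = 1 - \frac{P}{34}$)
$c{\left(o{\left(10 \right)} \right)} - -7813 = \left(1 - \frac{\frac{1}{2} \cdot \frac{1}{10}}{34}\right) - -7813 = \left(1 - \frac{\frac{1}{2} \cdot \frac{1}{10}}{34}\right) + 7813 = \left(1 - \frac{1}{680}\right) + 7813 = \frac{679}{680} + 7813 = \frac{5313519}{680}$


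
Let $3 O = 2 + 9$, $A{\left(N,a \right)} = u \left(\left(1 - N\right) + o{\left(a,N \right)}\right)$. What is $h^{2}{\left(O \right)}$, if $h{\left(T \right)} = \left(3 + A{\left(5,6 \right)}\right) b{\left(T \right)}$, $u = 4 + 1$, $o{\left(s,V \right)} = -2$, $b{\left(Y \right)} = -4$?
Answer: $11664$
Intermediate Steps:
$u = 5$
$A{\left(N,a \right)} = -5 - 5 N$ ($A{\left(N,a \right)} = 5 \left(\left(1 - N\right) - 2\right) = 5 \left(-1 - N\right) = -5 - 5 N$)
$O = \frac{11}{3}$ ($O = \frac{2 + 9}{3} = \frac{1}{3} \cdot 11 = \frac{11}{3} \approx 3.6667$)
$h{\left(T \right)} = 108$ ($h{\left(T \right)} = \left(3 - 30\right) \left(-4\right) = \left(-27\right) \left(-4\right) = 108$)
$h^{2}{\left(O \right)} = 108^{2} = 11664$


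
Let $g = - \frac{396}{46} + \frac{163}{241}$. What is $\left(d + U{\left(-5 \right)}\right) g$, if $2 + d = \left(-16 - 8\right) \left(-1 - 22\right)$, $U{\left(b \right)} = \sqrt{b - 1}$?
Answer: $- \frac{24182950}{5543} - \frac{43969 i \sqrt{6}}{5543} \approx -4362.8 - 19.43 i$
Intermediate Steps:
$U{\left(b \right)} = \sqrt{-1 + b}$
$d = 550$ ($d = -2 + \left(-16 - 8\right) \left(-1 - 22\right) = -2 - -552 = -2 + 552 = 550$)
$g = - \frac{43969}{5543}$ ($g = \left(-396\right) \frac{1}{46} + 163 \cdot \frac{1}{241} = - \frac{198}{23} + \frac{163}{241} = - \frac{43969}{5543} \approx -7.9324$)
$\left(d + U{\left(-5 \right)}\right) g = \left(550 + \sqrt{-1 - 5}\right) \left(- \frac{43969}{5543}\right) = \left(550 + \sqrt{-6}\right) \left(- \frac{43969}{5543}\right) = \left(550 + i \sqrt{6}\right) \left(- \frac{43969}{5543}\right) = - \frac{24182950}{5543} - \frac{43969 i \sqrt{6}}{5543}$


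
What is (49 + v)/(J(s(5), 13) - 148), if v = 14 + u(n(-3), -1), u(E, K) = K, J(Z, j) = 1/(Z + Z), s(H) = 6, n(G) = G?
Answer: -744/1775 ≈ -0.41916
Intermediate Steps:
J(Z, j) = 1/(2*Z)
v = 13 (v = 14 - 1 = 13)
(49 + v)/(J(s(5), 13) - 148) = (49 + 13)/((½)/6 - 148) = 62/((½)*(⅙) - 148) = 62/(1/12 - 148) = 62/(-1775/12) = -12/1775*62 = -744/1775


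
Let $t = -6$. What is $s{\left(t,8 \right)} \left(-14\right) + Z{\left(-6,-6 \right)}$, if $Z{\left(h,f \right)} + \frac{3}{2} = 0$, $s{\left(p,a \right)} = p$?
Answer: $\frac{165}{2} \approx 82.5$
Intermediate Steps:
$Z{\left(h,f \right)} = - \frac{3}{2}$ ($Z{\left(h,f \right)} = - \frac{3}{2} + 0 = - \frac{3}{2}$)
$s{\left(t,8 \right)} \left(-14\right) + Z{\left(-6,-6 \right)} = \left(-6\right) \left(-14\right) - \frac{3}{2} = 84 - \frac{3}{2} = \frac{165}{2}$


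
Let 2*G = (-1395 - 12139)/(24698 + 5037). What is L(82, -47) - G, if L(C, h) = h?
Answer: -1390778/29735 ≈ -46.772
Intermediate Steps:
G = -6767/29735 (G = ((-1395 - 12139)/(24698 + 5037))/2 = (-13534/29735)/2 = (-13534*1/29735)/2 = (1/2)*(-13534/29735) = -6767/29735 ≈ -0.22758)
L(82, -47) - G = -47 - 1*(-6767/29735) = -47 + 6767/29735 = -1390778/29735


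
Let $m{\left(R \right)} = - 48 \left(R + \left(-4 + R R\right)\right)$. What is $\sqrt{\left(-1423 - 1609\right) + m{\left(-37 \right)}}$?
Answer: $2 i \sqrt{16694} \approx 258.41 i$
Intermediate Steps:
$m{\left(R \right)} = 192 - 48 R - 48 R^{2}$ ($m{\left(R \right)} = - 48 \left(R + \left(-4 + R^{2}\right)\right) = - 48 \left(-4 + R + R^{2}\right) = 192 - 48 R - 48 R^{2}$)
$\sqrt{\left(-1423 - 1609\right) + m{\left(-37 \right)}} = \sqrt{\left(-1423 - 1609\right) - \left(-1968 + 65712\right)} = \sqrt{\left(-1423 - 1609\right) + \left(192 + 1776 - 65712\right)} = \sqrt{-3032 + \left(192 + 1776 - 65712\right)} = \sqrt{-3032 - 63744} = \sqrt{-66776} = 2 i \sqrt{16694}$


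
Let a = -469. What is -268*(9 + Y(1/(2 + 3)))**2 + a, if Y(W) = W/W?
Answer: -27269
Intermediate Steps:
Y(W) = 1
-268*(9 + Y(1/(2 + 3)))**2 + a = -268*(9 + 1)**2 - 469 = -268*10**2 - 469 = -268*100 - 469 = -26800 - 469 = -27269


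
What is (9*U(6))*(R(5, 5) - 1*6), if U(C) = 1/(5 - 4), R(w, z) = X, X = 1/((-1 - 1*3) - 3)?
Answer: -387/7 ≈ -55.286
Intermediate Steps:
X = -1/7 (X = 1/((-1 - 3) - 3) = 1/(-4 - 3) = 1/(-7) = -1/7 ≈ -0.14286)
R(w, z) = -1/7
U(C) = 1 (U(C) = 1/1 = 1)
(9*U(6))*(R(5, 5) - 1*6) = (9*1)*(-1/7 - 1*6) = 9*(-1/7 - 6) = 9*(-43/7) = -387/7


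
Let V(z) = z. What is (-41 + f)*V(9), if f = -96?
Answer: -1233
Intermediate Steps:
(-41 + f)*V(9) = (-41 - 96)*9 = -137*9 = -1233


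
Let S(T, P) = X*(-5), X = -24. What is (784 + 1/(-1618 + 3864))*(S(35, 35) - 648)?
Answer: -464868360/1123 ≈ -4.1395e+5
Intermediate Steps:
S(T, P) = 120 (S(T, P) = -24*(-5) = 120)
(784 + 1/(-1618 + 3864))*(S(35, 35) - 648) = (784 + 1/(-1618 + 3864))*(120 - 648) = (784 + 1/2246)*(-528) = (1760865/2246)*(-528) = -464868360/1123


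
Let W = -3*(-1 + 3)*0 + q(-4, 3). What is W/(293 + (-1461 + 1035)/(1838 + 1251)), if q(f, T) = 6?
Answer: 18534/904651 ≈ 0.020487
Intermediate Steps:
W = 6 (W = -3*(-1 + 3)*0 + 6 = -6*0 + 6 = -3*0 + 6 = 0 + 6 = 6)
W/(293 + (-1461 + 1035)/(1838 + 1251)) = 6/(293 + (-1461 + 1035)/(1838 + 1251)) = 6/(293 - 426/3089) = 6/(904651/3089) = (3089/904651)*6 = 18534/904651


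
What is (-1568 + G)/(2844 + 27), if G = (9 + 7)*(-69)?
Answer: -2672/2871 ≈ -0.93069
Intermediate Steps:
G = -1104 (G = 16*(-69) = -1104)
(-1568 + G)/(2844 + 27) = (-1568 - 1104)/(2844 + 27) = -2672/2871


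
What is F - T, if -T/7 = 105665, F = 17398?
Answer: 757053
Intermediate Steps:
T = -739655 (T = -7*105665 = -739655)
F - T = 17398 - 1*(-739655) = 17398 + 739655 = 757053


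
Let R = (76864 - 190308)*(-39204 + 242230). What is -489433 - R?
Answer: 23031592111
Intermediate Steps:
R = -23032081544 (R = -113444*203026 = -23032081544)
-489433 - R = -489433 - 1*(-23032081544) = -489433 + 23032081544 = 23031592111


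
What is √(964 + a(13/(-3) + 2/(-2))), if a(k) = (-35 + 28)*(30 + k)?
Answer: √7122/3 ≈ 28.131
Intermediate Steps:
a(k) = -210 - 7*k (a(k) = -7*(30 + k) = -210 - 7*k)
√(964 + a(13/(-3) + 2/(-2))) = √(964 + (-210 - 7*(13/(-3) + 2/(-2)))) = √(964 + (-210 - 7*(13*(-⅓) + 2*(-½)))) = √(964 + (-210 - 7*(-13/3 - 1))) = √(964 + (-210 - 7*(-16/3))) = √(964 + (-210 + 112/3)) = √(964 - 518/3) = √(2374/3) = √7122/3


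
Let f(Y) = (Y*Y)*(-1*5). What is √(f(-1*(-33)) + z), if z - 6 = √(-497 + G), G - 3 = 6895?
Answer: √(-5439 + √6401) ≈ 73.205*I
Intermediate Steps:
G = 6898 (G = 3 + 6895 = 6898)
z = 6 + √6401 (z = 6 + √(-497 + 6898) = 6 + √6401 ≈ 86.006)
f(Y) = -5*Y² (f(Y) = Y²*(-5) = -5*Y²)
√(f(-1*(-33)) + z) = √(-5*(-1*(-33))² + (6 + √6401)) = √(-5*33² + (6 + √6401)) = √(-5*1089 + (6 + √6401)) = √(-5445 + (6 + √6401)) = √(-5439 + √6401)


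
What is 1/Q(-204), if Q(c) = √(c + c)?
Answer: -I*√102/204 ≈ -0.049507*I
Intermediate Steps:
Q(c) = √2*√c (Q(c) = √(2*c) = √2*√c)
1/Q(-204) = 1/(√2*√(-204)) = 1/(√2*(2*I*√51)) = 1/(2*I*√102) = -I*√102/204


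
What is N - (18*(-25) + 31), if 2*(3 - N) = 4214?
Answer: -1685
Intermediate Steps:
N = -2104 (N = 3 - ½*4214 = 3 - 2107 = -2104)
N - (18*(-25) + 31) = -2104 - (18*(-25) + 31) = -2104 - (-450 + 31) = -2104 - 1*(-419) = -2104 + 419 = -1685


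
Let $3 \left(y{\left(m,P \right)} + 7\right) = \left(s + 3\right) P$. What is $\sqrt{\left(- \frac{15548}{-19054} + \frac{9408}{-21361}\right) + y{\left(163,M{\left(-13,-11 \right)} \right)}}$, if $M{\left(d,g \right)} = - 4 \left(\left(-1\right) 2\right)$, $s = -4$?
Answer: $\frac{i \sqrt{3463100382334909029}}{610518741} \approx 3.0481 i$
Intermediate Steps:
$M{\left(d,g \right)} = 8$ ($M{\left(d,g \right)} = \left(-4\right) \left(-2\right) = 8$)
$y{\left(m,P \right)} = -7 - \frac{P}{3}$ ($y{\left(m,P \right)} = -7 + \frac{\left(-4 + 3\right) P}{3} = -7 + \frac{\left(-1\right) P}{3} = -7 - \frac{P}{3}$)
$\sqrt{\left(- \frac{15548}{-19054} + \frac{9408}{-21361}\right) + y{\left(163,M{\left(-13,-11 \right)} \right)}} = \sqrt{\left(- \frac{15548}{-19054} + \frac{9408}{-21361}\right) - \frac{29}{3}} = \sqrt{\left(\left(-15548\right) \left(- \frac{1}{19054}\right) + 9408 \left(- \frac{1}{21361}\right)\right) - \frac{29}{3}} = \sqrt{\left(\frac{7774}{9527} - \frac{9408}{21361}\right) - \frac{29}{3}} = \sqrt{\frac{76430398}{203506247} - \frac{29}{3}} = \sqrt{- \frac{5672389969}{610518741}} = \frac{i \sqrt{3463100382334909029}}{610518741}$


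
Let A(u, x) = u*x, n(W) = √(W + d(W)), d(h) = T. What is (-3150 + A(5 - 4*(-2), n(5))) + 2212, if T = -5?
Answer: -938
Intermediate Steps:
d(h) = -5
n(W) = √(-5 + W) (n(W) = √(W - 5) = √(-5 + W))
(-3150 + A(5 - 4*(-2), n(5))) + 2212 = (-3150 + (5 - 4*(-2))*√(-5 + 5)) + 2212 = (-3150 + (5 + 8)*√0) + 2212 = (-3150 + 13*0) + 2212 = (-3150 + 0) + 2212 = -3150 + 2212 = -938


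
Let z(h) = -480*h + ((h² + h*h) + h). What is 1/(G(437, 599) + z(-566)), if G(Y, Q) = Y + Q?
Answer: 1/912862 ≈ 1.0955e-6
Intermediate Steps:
G(Y, Q) = Q + Y
z(h) = -479*h + 2*h² (z(h) = -480*h + ((h² + h²) + h) = -480*h + (2*h² + h) = -480*h + (h + 2*h²) = -479*h + 2*h²)
1/(G(437, 599) + z(-566)) = 1/((599 + 437) - 566*(-479 + 2*(-566))) = 1/(1036 - 566*(-479 - 1132)) = 1/(1036 - 566*(-1611)) = 1/(1036 + 911826) = 1/912862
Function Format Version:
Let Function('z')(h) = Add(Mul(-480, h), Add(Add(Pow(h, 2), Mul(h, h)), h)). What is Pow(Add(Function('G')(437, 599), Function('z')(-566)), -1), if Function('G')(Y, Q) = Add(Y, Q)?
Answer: Rational(1, 912862) ≈ 1.0955e-6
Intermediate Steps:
Function('G')(Y, Q) = Add(Q, Y)
Function('z')(h) = Add(Mul(-479, h), Mul(2, Pow(h, 2))) (Function('z')(h) = Add(Mul(-480, h), Add(Add(Pow(h, 2), Pow(h, 2)), h)) = Add(Mul(-480, h), Add(Mul(2, Pow(h, 2)), h)) = Add(Mul(-480, h), Add(h, Mul(2, Pow(h, 2)))) = Add(Mul(-479, h), Mul(2, Pow(h, 2))))
Pow(Add(Function('G')(437, 599), Function('z')(-566)), -1) = Pow(Add(Add(599, 437), Mul(-566, Add(-479, Mul(2, -566)))), -1) = Pow(Add(1036, Mul(-566, Add(-479, -1132))), -1) = Pow(Add(1036, Mul(-566, -1611)), -1) = Pow(Add(1036, 911826), -1) = Pow(912862, -1) = Rational(1, 912862)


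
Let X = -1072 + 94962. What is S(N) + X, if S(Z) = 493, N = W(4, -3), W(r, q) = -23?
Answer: 94383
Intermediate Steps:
N = -23
X = 93890
S(N) + X = 493 + 93890 = 94383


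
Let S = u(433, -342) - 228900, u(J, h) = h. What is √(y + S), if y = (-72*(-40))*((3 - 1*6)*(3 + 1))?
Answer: I*√263802 ≈ 513.62*I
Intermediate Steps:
S = -229242 (S = -342 - 228900 = -229242)
y = -34560 (y = 2880*((3 - 6)*4) = 2880*(-3*4) = 2880*(-12) = -34560)
√(y + S) = √(-34560 - 229242) = √(-263802) = I*√263802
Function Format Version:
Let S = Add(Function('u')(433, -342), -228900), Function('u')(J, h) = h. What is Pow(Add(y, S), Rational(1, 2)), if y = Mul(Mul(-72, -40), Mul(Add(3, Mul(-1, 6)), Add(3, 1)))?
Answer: Mul(I, Pow(263802, Rational(1, 2))) ≈ Mul(513.62, I)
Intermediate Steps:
S = -229242 (S = Add(-342, -228900) = -229242)
y = -34560 (y = Mul(2880, Mul(Add(3, -6), 4)) = Mul(2880, Mul(-3, 4)) = Mul(2880, -12) = -34560)
Pow(Add(y, S), Rational(1, 2)) = Pow(Add(-34560, -229242), Rational(1, 2)) = Pow(-263802, Rational(1, 2)) = Mul(I, Pow(263802, Rational(1, 2)))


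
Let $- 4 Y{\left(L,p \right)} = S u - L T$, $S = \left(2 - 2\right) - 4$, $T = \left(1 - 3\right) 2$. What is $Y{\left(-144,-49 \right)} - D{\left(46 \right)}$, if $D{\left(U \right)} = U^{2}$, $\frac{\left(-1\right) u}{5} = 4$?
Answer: $-1992$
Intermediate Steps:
$u = -20$ ($u = \left(-5\right) 4 = -20$)
$T = -4$ ($T = \left(-2\right) 2 = -4$)
$S = -4$ ($S = 0 - 4 = -4$)
$Y{\left(L,p \right)} = -20 - L$ ($Y{\left(L,p \right)} = - \frac{\left(-4\right) \left(-20\right) - L \left(-4\right)}{4} = - \frac{80 - - 4 L}{4} = - \frac{80 + 4 L}{4} = -20 - L$)
$Y{\left(-144,-49 \right)} - D{\left(46 \right)} = \left(-20 - -144\right) - 46^{2} = \left(-20 + 144\right) - 2116 = 124 - 2116 = -1992$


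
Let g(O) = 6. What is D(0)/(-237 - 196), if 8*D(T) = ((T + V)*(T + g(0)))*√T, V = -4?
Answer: 0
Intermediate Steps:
D(T) = √T*(-4 + T)*(6 + T)/8 (D(T) = (((T - 4)*(T + 6))*√T)/8 = (((-4 + T)*(6 + T))*√T)/8 = (√T*(-4 + T)*(6 + T))/8 = √T*(-4 + T)*(6 + T)/8)
D(0)/(-237 - 196) = (√0*(-24 + 0² + 2*0)/8)/(-237 - 196) = ((⅛)*0*(-24 + 0 + 0))/(-433) = ((⅛)*0*(-24))*(-1/433) = 0*(-1/433) = 0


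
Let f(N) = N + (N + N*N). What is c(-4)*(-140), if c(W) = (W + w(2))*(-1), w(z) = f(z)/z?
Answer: 0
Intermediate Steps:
f(N) = N² + 2*N (f(N) = N + (N + N²) = N² + 2*N)
w(z) = 2 + z (w(z) = (z*(2 + z))/z = 2 + z)
c(W) = -4 - W (c(W) = (W + (2 + 2))*(-1) = (W + 4)*(-1) = (4 + W)*(-1) = -4 - W)
c(-4)*(-140) = (-4 - 1*(-4))*(-140) = (-4 + 4)*(-140) = 0*(-140) = 0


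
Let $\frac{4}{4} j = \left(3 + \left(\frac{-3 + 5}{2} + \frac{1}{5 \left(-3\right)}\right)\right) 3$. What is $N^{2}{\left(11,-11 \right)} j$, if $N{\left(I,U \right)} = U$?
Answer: $\frac{7139}{5} \approx 1427.8$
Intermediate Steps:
$j = \frac{59}{5}$ ($j = \left(3 + \left(\frac{-3 + 5}{2} + \frac{1}{5 \left(-3\right)}\right)\right) 3 = \left(3 + \left(2 \cdot \frac{1}{2} + \frac{1}{5} \left(- \frac{1}{3}\right)\right)\right) 3 = \left(3 + \left(1 - \frac{1}{15}\right)\right) 3 = \left(3 + \frac{14}{15}\right) 3 = \frac{59}{15} \cdot 3 = \frac{59}{5} \approx 11.8$)
$N^{2}{\left(11,-11 \right)} j = \left(-11\right)^{2} \cdot \frac{59}{5} = 121 \cdot \frac{59}{5} = \frac{7139}{5}$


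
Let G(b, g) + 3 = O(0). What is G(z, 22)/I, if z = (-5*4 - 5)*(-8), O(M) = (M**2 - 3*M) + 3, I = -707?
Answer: 0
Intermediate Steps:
O(M) = 3 + M**2 - 3*M
z = 200 (z = (-20 - 5)*(-8) = -25*(-8) = 200)
G(b, g) = 0 (G(b, g) = -3 + (3 + 0**2 - 3*0) = -3 + (3 + 0 + 0) = -3 + 3 = 0)
G(z, 22)/I = 0/(-707) = 0*(-1/707) = 0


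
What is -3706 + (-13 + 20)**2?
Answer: -3657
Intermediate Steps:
-3706 + (-13 + 20)**2 = -3706 + 7**2 = -3706 + 49 = -3657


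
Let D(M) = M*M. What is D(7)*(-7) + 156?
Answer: -187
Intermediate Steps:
D(M) = M²
D(7)*(-7) + 156 = 7²*(-7) + 156 = 49*(-7) + 156 = -343 + 156 = -187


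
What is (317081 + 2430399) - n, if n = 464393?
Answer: 2283087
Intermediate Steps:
(317081 + 2430399) - n = (317081 + 2430399) - 1*464393 = 2747480 - 464393 = 2283087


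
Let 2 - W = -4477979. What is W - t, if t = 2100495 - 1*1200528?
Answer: 3578014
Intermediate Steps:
W = 4477981 (W = 2 - 1*(-4477979) = 2 + 4477979 = 4477981)
t = 899967 (t = 2100495 - 1200528 = 899967)
W - t = 4477981 - 1*899967 = 4477981 - 899967 = 3578014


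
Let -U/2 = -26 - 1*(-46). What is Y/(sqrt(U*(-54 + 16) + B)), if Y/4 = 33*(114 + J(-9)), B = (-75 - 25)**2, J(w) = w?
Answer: 231*sqrt(5)/4 ≈ 129.13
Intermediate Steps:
U = -40 (U = -2*(-26 - 1*(-46)) = -2*(-26 + 46) = -2*20 = -40)
B = 10000 (B = (-100)**2 = 10000)
Y = 13860 (Y = 4*(33*(114 - 9)) = 4*(33*105) = 4*3465 = 13860)
Y/(sqrt(U*(-54 + 16) + B)) = 13860/(sqrt(-40*(-54 + 16) + 10000)) = 13860/(sqrt(-40*(-38) + 10000)) = 13860/(sqrt(1520 + 10000)) = 13860/(sqrt(11520)) = 13860/((48*sqrt(5))) = 13860*(sqrt(5)/240) = 231*sqrt(5)/4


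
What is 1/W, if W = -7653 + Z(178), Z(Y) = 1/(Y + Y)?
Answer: -356/2724467 ≈ -0.00013067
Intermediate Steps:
Z(Y) = 1/(2*Y)
W = -2724467/356 (W = -7653 + (1/2)/178 = -7653 + (1/2)*(1/178) = -7653 + 1/356 = -2724467/356 ≈ -7653.0)
1/W = 1/(-2724467/356) = -356/2724467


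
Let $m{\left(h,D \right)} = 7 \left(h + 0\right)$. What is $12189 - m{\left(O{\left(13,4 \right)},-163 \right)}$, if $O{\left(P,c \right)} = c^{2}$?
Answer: $12077$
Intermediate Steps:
$m{\left(h,D \right)} = 7 h$
$12189 - m{\left(O{\left(13,4 \right)},-163 \right)} = 12189 - 7 \cdot 4^{2} = 12189 - 7 \cdot 16 = 12189 - 112 = 12077$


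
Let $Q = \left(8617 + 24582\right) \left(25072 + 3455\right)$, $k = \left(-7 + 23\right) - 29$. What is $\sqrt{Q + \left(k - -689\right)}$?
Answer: $\sqrt{947068549} \approx 30774.0$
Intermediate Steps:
$k = -13$ ($k = 16 - 29 = -13$)
$Q = 947067873$ ($Q = 33199 \cdot 28527 = 947067873$)
$\sqrt{Q + \left(k - -689\right)} = \sqrt{947067873 - -676} = \sqrt{947067873 + \left(-13 + 689\right)} = \sqrt{947067873 + 676} = \sqrt{947068549}$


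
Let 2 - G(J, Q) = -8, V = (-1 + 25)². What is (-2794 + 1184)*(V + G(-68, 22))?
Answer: -943460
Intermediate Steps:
V = 576 (V = 24² = 576)
G(J, Q) = 10 (G(J, Q) = 2 - 1*(-8) = 2 + 8 = 10)
(-2794 + 1184)*(V + G(-68, 22)) = (-2794 + 1184)*(576 + 10) = -1610*586 = -943460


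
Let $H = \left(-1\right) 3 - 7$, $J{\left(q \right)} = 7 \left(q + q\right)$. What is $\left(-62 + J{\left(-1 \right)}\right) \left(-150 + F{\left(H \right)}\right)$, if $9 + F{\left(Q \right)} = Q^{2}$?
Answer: $4484$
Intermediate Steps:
$J{\left(q \right)} = 14 q$ ($J{\left(q \right)} = 7 \cdot 2 q = 14 q$)
$H = -10$ ($H = -3 - 7 = -10$)
$F{\left(Q \right)} = -9 + Q^{2}$
$\left(-62 + J{\left(-1 \right)}\right) \left(-150 + F{\left(H \right)}\right) = \left(-62 + 14 \left(-1\right)\right) \left(-150 - \left(9 - \left(-10\right)^{2}\right)\right) = \left(-62 - 14\right) \left(-150 + \left(-9 + 100\right)\right) = - 76 \left(-150 + 91\right) = \left(-76\right) \left(-59\right) = 4484$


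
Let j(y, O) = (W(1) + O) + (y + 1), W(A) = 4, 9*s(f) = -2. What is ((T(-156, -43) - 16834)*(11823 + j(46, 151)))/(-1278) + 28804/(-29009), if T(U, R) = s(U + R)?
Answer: 26425346474846/166830759 ≈ 1.5840e+5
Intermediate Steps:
s(f) = -2/9 (s(f) = (⅑)*(-2) = -2/9)
T(U, R) = -2/9
j(y, O) = 5 + O + y (j(y, O) = (4 + O) + (y + 1) = (4 + O) + (1 + y) = 5 + O + y)
((T(-156, -43) - 16834)*(11823 + j(46, 151)))/(-1278) + 28804/(-29009) = ((-2/9 - 16834)*(11823 + (5 + 151 + 46)))/(-1278) + 28804/(-29009) = -151508*(11823 + 202)/9*(-1/1278) + 28804*(-1/29009) = -151508/9*12025*(-1/1278) - 28804/29009 = -1821883700/9*(-1/1278) - 28804/29009 = 910941850/5751 - 28804/29009 = 26425346474846/166830759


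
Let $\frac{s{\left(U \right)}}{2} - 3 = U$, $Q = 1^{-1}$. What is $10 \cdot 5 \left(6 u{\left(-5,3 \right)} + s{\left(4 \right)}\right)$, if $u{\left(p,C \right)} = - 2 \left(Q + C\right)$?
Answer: $-1700$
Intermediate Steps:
$Q = 1$
$s{\left(U \right)} = 6 + 2 U$
$u{\left(p,C \right)} = -2 - 2 C$ ($u{\left(p,C \right)} = - 2 \left(1 + C\right) = -2 - 2 C$)
$10 \cdot 5 \left(6 u{\left(-5,3 \right)} + s{\left(4 \right)}\right) = 10 \cdot 5 \left(6 \left(-2 - 6\right) + \left(6 + 2 \cdot 4\right)\right) = 50 \left(6 \left(-2 - 6\right) + \left(6 + 8\right)\right) = 50 \left(6 \left(-8\right) + 14\right) = 50 \left(-48 + 14\right) = 50 \left(-34\right) = -1700$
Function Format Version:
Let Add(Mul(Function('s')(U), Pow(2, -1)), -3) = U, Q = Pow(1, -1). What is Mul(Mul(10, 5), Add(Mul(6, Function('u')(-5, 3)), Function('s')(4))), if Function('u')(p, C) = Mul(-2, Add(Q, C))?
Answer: -1700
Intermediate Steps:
Q = 1
Function('s')(U) = Add(6, Mul(2, U))
Function('u')(p, C) = Add(-2, Mul(-2, C)) (Function('u')(p, C) = Mul(-2, Add(1, C)) = Add(-2, Mul(-2, C)))
Mul(Mul(10, 5), Add(Mul(6, Function('u')(-5, 3)), Function('s')(4))) = Mul(Mul(10, 5), Add(Mul(6, Add(-2, Mul(-2, 3))), Add(6, Mul(2, 4)))) = Mul(50, Add(Mul(6, Add(-2, -6)), Add(6, 8))) = Mul(50, Add(Mul(6, -8), 14)) = Mul(50, Add(-48, 14)) = Mul(50, -34) = -1700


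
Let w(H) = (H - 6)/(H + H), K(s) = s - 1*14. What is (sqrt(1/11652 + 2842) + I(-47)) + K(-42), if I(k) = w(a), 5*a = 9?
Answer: -343/6 + sqrt(96463951305)/5826 ≈ -3.8563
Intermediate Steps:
K(s) = -14 + s (K(s) = s - 14 = -14 + s)
a = 9/5 (a = (1/5)*9 = 9/5 ≈ 1.8000)
w(H) = (-6 + H)/(2*H) (w(H) = (-6 + H)/((2*H)) = (-6 + H)*(1/(2*H)) = (-6 + H)/(2*H))
I(k) = -7/6 (I(k) = (-6 + 9/5)/(2*(9/5)) = (1/2)*(5/9)*(-21/5) = -7/6)
(sqrt(1/11652 + 2842) + I(-47)) + K(-42) = (sqrt(1/11652 + 2842) - 7/6) + (-14 - 42) = (sqrt(1/11652 + 2842) - 7/6) - 56 = (sqrt(33114985/11652) - 7/6) - 56 = (sqrt(96463951305)/5826 - 7/6) - 56 = (-7/6 + sqrt(96463951305)/5826) - 56 = -343/6 + sqrt(96463951305)/5826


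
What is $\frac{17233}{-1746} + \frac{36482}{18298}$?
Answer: $- \frac{125815931}{15974154} \approx -7.8762$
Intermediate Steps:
$\frac{17233}{-1746} + \frac{36482}{18298} = 17233 \left(- \frac{1}{1746}\right) + 36482 \cdot \frac{1}{18298} = - \frac{17233}{1746} + \frac{18241}{9149} = - \frac{125815931}{15974154}$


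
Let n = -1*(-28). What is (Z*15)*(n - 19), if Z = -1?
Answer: -135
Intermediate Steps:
n = 28
(Z*15)*(n - 19) = (-1*15)*(28 - 19) = -15*9 = -135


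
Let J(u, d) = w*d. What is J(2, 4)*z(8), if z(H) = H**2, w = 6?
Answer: 1536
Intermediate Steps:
J(u, d) = 6*d
J(2, 4)*z(8) = (6*4)*8**2 = 24*64 = 1536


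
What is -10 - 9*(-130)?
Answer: 1160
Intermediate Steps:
-10 - 9*(-130) = -10 + 1170 = 1160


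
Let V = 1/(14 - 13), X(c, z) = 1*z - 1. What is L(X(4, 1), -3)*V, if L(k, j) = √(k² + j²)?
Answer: 3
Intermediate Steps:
X(c, z) = -1 + z (X(c, z) = z - 1 = -1 + z)
V = 1 (V = 1/1 = 1)
L(k, j) = √(j² + k²)
L(X(4, 1), -3)*V = √((-3)² + (-1 + 1)²)*1 = √(9 + 0²)*1 = √(9 + 0)*1 = √9*1 = 3*1 = 3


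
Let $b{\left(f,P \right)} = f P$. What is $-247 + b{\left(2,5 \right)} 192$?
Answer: $1673$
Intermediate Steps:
$b{\left(f,P \right)} = P f$
$-247 + b{\left(2,5 \right)} 192 = -247 + 5 \cdot 2 \cdot 192 = -247 + 10 \cdot 192 = -247 + 1920 = 1673$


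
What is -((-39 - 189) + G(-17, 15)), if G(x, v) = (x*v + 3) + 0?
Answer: 480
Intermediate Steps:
G(x, v) = 3 + v*x (G(x, v) = (v*x + 3) + 0 = (3 + v*x) + 0 = 3 + v*x)
-((-39 - 189) + G(-17, 15)) = -((-39 - 189) + (3 + 15*(-17))) = -(-228 + (3 - 255)) = -(-228 - 252) = -1*(-480) = 480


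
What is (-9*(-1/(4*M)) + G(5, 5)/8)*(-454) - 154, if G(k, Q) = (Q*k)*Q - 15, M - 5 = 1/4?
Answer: -92275/14 ≈ -6591.1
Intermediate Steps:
M = 21/4 (M = 5 + 1/4 = 21/4 ≈ 5.2500)
G(k, Q) = -15 + k*Q**2 (G(k, Q) = k*Q**2 - 15 = -15 + k*Q**2)
(-9*(-1/(4*M)) + G(5, 5)/8)*(-454) - 154 = (-9/(((21/4)*(-2))*2) + (-15 + 5*5**2)/8)*(-454) - 154 = (-9/((-21/2*2)) + (-15 + 5*25)*(1/8))*(-454) - 154 = (-9/(-21) + (-15 + 125)*(1/8))*(-454) - 154 = (-9*(-1/21) + 110*(1/8))*(-454) - 154 = (3/7 + 55/4)*(-454) - 154 = (397/28)*(-454) - 154 = -90119/14 - 154 = -92275/14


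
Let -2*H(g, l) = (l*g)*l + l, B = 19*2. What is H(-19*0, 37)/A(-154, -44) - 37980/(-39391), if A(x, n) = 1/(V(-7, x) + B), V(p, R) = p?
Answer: -45105517/78782 ≈ -572.54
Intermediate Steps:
B = 38
H(g, l) = -l/2 - g*l²/2 (H(g, l) = -((l*g)*l + l)/2 = -((g*l)*l + l)/2 = -(g*l² + l)/2 = -(l + g*l²)/2 = -l/2 - g*l²/2)
A(x, n) = 1/31 (A(x, n) = 1/(-7 + 38) = 1/31)
H(-19*0, 37)/A(-154, -44) - 37980/(-39391) = (-½*37*(1 - 19*0*37))/(1/31) - 37980/(-39391) = -½*37*(1 + 0*37)*31 - 37980*(-1/39391) = -½*37*(1 + 0)*31 + 37980/39391 = -½*37*1*31 + 37980/39391 = -37/2*31 + 37980/39391 = -1147/2 + 37980/39391 = -45105517/78782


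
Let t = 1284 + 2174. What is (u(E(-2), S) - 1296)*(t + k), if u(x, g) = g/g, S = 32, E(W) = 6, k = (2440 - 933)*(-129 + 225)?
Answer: -191828350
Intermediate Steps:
t = 3458
k = 144672 (k = 1507*96 = 144672)
u(x, g) = 1
(u(E(-2), S) - 1296)*(t + k) = (1 - 1296)*(3458 + 144672) = -1295*148130 = -191828350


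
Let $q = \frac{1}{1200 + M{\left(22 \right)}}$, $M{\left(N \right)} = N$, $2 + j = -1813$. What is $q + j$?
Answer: $- \frac{2217929}{1222} \approx -1815.0$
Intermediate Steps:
$j = -1815$ ($j = -2 - 1813 = -1815$)
$q = \frac{1}{1222}$ ($q = \frac{1}{1200 + 22} = \frac{1}{1222} \approx 0.00081833$)
$q + j = \frac{1}{1222} - 1815 = - \frac{2217929}{1222}$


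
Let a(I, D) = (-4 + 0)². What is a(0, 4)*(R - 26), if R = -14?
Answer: -640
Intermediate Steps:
a(I, D) = 16 (a(I, D) = (-4)² = 16)
a(0, 4)*(R - 26) = 16*(-14 - 26) = 16*(-40) = -640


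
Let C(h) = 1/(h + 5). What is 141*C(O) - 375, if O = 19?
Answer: -2953/8 ≈ -369.13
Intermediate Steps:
C(h) = 1/(5 + h)
141*C(O) - 375 = 141/(5 + 19) - 375 = 141/24 - 375 = 141*(1/24) - 375 = 47/8 - 375 = -2953/8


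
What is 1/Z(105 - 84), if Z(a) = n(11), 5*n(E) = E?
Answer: 5/11 ≈ 0.45455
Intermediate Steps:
n(E) = E/5
Z(a) = 11/5 (Z(a) = (⅕)*11 = 11/5)
1/Z(105 - 84) = 1/(11/5) = 5/11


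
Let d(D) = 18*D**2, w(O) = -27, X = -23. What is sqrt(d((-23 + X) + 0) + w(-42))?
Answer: 3*sqrt(4229) ≈ 195.09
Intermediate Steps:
sqrt(d((-23 + X) + 0) + w(-42)) = sqrt(18*((-23 - 23) + 0)**2 - 27) = sqrt(18*(-46 + 0)**2 - 27) = sqrt(18*(-46)**2 - 27) = sqrt(18*2116 - 27) = sqrt(38088 - 27) = sqrt(38061) = 3*sqrt(4229)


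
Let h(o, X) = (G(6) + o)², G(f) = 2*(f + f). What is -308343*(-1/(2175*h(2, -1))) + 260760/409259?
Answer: 169862525279/200577835900 ≈ 0.84687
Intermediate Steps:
G(f) = 4*f (G(f) = 2*(2*f) = 4*f)
h(o, X) = (24 + o)² (h(o, X) = (4*6 + o)² = (24 + o)²)
-308343*(-1/(2175*h(2, -1))) + 260760/409259 = -308343*(-1/(2175*(24 + 2)²)) + 260760/409259 = -308343/(26²*(-2175)) + 260760*(1/409259) = -308343/(676*(-2175)) + 260760/409259 = -308343/(-1470300) + 260760/409259 = -308343*(-1/1470300) + 260760/409259 = 102781/490100 + 260760/409259 = 169862525279/200577835900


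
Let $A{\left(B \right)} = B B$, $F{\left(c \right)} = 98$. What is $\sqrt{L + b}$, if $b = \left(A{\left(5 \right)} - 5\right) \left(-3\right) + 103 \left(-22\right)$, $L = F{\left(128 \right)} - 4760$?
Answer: $2 i \sqrt{1747} \approx 83.594 i$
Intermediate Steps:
$A{\left(B \right)} = B^{2}$
$L = -4662$ ($L = 98 - 4760 = -4662$)
$b = -2326$ ($b = \left(5^{2} - 5\right) \left(-3\right) + 103 \left(-22\right) = \left(25 - 5\right) \left(-3\right) - 2266 = 20 \left(-3\right) - 2266 = -60 - 2266 = -2326$)
$\sqrt{L + b} = \sqrt{-4662 - 2326} = \sqrt{-6988} = 2 i \sqrt{1747}$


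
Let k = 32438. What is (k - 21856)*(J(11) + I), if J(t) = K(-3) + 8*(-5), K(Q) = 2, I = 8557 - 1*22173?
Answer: -144486628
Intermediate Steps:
I = -13616 (I = 8557 - 22173 = -13616)
J(t) = -38 (J(t) = 2 + 8*(-5) = 2 - 40 = -38)
(k - 21856)*(J(11) + I) = (32438 - 21856)*(-38 - 13616) = 10582*(-13654) = -144486628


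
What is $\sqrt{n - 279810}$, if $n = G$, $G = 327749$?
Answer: $\sqrt{47939} \approx 218.95$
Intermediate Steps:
$n = 327749$
$\sqrt{n - 279810} = \sqrt{327749 - 279810} = \sqrt{47939}$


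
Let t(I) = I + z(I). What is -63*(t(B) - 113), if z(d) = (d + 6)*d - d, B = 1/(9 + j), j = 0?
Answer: 63686/9 ≈ 7076.2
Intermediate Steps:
B = ⅑ (B = 1/(9 + 0) = 1/9 = ⅑ ≈ 0.11111)
z(d) = -d + d*(6 + d) (z(d) = (6 + d)*d - d = d*(6 + d) - d = -d + d*(6 + d))
t(I) = I + I*(5 + I)
-63*(t(B) - 113) = -63*((6 + ⅑)/9 - 113) = -63*((⅑)*(55/9) - 113) = -63*(55/81 - 113) = -63*(-9098/81) = 63686/9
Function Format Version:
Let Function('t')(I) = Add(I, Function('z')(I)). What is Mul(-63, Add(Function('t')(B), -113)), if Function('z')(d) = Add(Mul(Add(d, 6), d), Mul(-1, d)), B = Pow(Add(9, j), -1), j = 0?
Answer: Rational(63686, 9) ≈ 7076.2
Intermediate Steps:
B = Rational(1, 9) (B = Pow(Add(9, 0), -1) = Pow(9, -1) = Rational(1, 9) ≈ 0.11111)
Function('z')(d) = Add(Mul(-1, d), Mul(d, Add(6, d))) (Function('z')(d) = Add(Mul(Add(6, d), d), Mul(-1, d)) = Add(Mul(d, Add(6, d)), Mul(-1, d)) = Add(Mul(-1, d), Mul(d, Add(6, d))))
Function('t')(I) = Add(I, Mul(I, Add(5, I)))
Mul(-63, Add(Function('t')(B), -113)) = Mul(-63, Add(Mul(Rational(1, 9), Add(6, Rational(1, 9))), -113)) = Mul(-63, Add(Mul(Rational(1, 9), Rational(55, 9)), -113)) = Mul(-63, Add(Rational(55, 81), -113)) = Mul(-63, Rational(-9098, 81)) = Rational(63686, 9)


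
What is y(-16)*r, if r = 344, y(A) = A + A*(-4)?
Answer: 16512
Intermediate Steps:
y(A) = -3*A (y(A) = A - 4*A = -3*A)
y(-16)*r = -3*(-16)*344 = 48*344 = 16512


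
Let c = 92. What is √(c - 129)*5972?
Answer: 5972*I*√37 ≈ 36326.0*I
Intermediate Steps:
√(c - 129)*5972 = √(92 - 129)*5972 = √(-37)*5972 = (I*√37)*5972 = 5972*I*√37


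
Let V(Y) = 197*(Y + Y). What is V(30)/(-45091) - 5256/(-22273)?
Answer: -26268564/1004311843 ≈ -0.026156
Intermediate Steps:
V(Y) = 394*Y (V(Y) = 197*(2*Y) = 394*Y)
V(30)/(-45091) - 5256/(-22273) = (394*30)/(-45091) - 5256/(-22273) = 11820*(-1/45091) - 5256*(-1/22273) = -11820/45091 + 5256/22273 = -26268564/1004311843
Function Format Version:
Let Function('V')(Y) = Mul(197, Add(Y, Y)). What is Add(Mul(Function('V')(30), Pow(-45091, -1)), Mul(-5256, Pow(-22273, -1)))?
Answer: Rational(-26268564, 1004311843) ≈ -0.026156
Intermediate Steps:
Function('V')(Y) = Mul(394, Y) (Function('V')(Y) = Mul(197, Mul(2, Y)) = Mul(394, Y))
Add(Mul(Function('V')(30), Pow(-45091, -1)), Mul(-5256, Pow(-22273, -1))) = Add(Mul(Mul(394, 30), Pow(-45091, -1)), Mul(-5256, Pow(-22273, -1))) = Add(Mul(11820, Rational(-1, 45091)), Mul(-5256, Rational(-1, 22273))) = Add(Rational(-11820, 45091), Rational(5256, 22273)) = Rational(-26268564, 1004311843)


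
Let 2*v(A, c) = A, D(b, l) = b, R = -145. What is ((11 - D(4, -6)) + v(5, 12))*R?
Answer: -2755/2 ≈ -1377.5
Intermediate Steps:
v(A, c) = A/2
((11 - D(4, -6)) + v(5, 12))*R = ((11 - 1*4) + (1/2)*5)*(-145) = ((11 - 4) + 5/2)*(-145) = (7 + 5/2)*(-145) = (19/2)*(-145) = -2755/2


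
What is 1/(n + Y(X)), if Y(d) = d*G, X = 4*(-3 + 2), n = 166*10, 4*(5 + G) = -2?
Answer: 1/1682 ≈ 0.00059453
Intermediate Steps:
G = -11/2 (G = -5 + (¼)*(-2) = -5 - ½ = -11/2 ≈ -5.5000)
n = 1660
X = -4 (X = 4*(-1) = -4)
Y(d) = -11*d/2 (Y(d) = d*(-11/2) = -11*d/2)
1/(n + Y(X)) = 1/(1660 - 11/2*(-4)) = 1/(1660 + 22) = 1/1682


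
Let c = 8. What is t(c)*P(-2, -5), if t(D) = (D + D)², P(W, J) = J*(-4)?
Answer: 5120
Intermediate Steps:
P(W, J) = -4*J
t(D) = 4*D² (t(D) = (2*D)² = 4*D²)
t(c)*P(-2, -5) = (4*8²)*(-4*(-5)) = (4*64)*20 = 256*20 = 5120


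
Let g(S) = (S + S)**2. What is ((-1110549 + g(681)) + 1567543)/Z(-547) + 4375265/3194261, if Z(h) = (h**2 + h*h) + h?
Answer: 10001096874733/1909756018331 ≈ 5.2368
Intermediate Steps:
g(S) = 4*S**2 (g(S) = (2*S)**2 = 4*S**2)
Z(h) = h + 2*h**2 (Z(h) = (h**2 + h**2) + h = 2*h**2 + h = h + 2*h**2)
((-1110549 + g(681)) + 1567543)/Z(-547) + 4375265/3194261 = ((-1110549 + 4*681**2) + 1567543)/((-547*(1 + 2*(-547)))) + 4375265/3194261 = ((-1110549 + 4*463761) + 1567543)/((-547*(1 - 1094))) + 4375265*(1/3194261) = ((-1110549 + 1855044) + 1567543)/((-547*(-1093))) + 4375265/3194261 = (744495 + 1567543)/597871 + 4375265/3194261 = 2312038*(1/597871) + 4375265/3194261 = 2312038/597871 + 4375265/3194261 = 10001096874733/1909756018331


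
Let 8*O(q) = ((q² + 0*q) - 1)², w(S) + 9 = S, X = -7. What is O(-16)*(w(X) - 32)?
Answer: -390150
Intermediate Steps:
w(S) = -9 + S
O(q) = (-1 + q²)²/8 (O(q) = ((q² + 0*q) - 1)²/8 = ((q² + 0) - 1)²/8 = (q² - 1)²/8 = (-1 + q²)²/8)
O(-16)*(w(X) - 32) = ((-1 + (-16)²)²/8)*((-9 - 7) - 32) = ((-1 + 256)²/8)*(-16 - 32) = ((⅛)*255²)*(-48) = ((⅛)*65025)*(-48) = (65025/8)*(-48) = -390150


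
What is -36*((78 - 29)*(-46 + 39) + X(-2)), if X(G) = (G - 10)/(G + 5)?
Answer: 12492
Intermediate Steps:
X(G) = (-10 + G)/(5 + G)
-36*((78 - 29)*(-46 + 39) + X(-2)) = -36*((78 - 29)*(-46 + 39) + (-10 - 2)/(5 - 2)) = -36*(49*(-7) - 12/3) = -36*(-343 + (⅓)*(-12)) = -36*(-343 - 4) = -36*(-347) = 12492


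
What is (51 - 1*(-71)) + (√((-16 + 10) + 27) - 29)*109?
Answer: -3039 + 109*√21 ≈ -2539.5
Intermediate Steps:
(51 - 1*(-71)) + (√((-16 + 10) + 27) - 29)*109 = (51 + 71) + (√(-6 + 27) - 29)*109 = 122 + (√21 - 29)*109 = 122 + (-29 + √21)*109 = 122 + (-3161 + 109*√21) = -3039 + 109*√21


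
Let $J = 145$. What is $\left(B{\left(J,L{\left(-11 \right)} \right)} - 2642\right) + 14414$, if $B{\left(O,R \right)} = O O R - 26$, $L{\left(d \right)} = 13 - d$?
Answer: $516346$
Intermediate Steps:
$B{\left(O,R \right)} = -26 + R O^{2}$ ($B{\left(O,R \right)} = O^{2} R - 26 = R O^{2} - 26 = -26 + R O^{2}$)
$\left(B{\left(J,L{\left(-11 \right)} \right)} - 2642\right) + 14414 = \left(\left(-26 + \left(13 - -11\right) 145^{2}\right) - 2642\right) + 14414 = \left(\left(-26 + \left(13 + 11\right) 21025\right) - 2642\right) + 14414 = \left(\left(-26 + 24 \cdot 21025\right) - 2642\right) + 14414 = \left(\left(-26 + 504600\right) - 2642\right) + 14414 = \left(504574 - 2642\right) + 14414 = 501932 + 14414 = 516346$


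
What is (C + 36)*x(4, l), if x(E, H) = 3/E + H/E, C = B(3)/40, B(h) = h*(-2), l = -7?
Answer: -717/20 ≈ -35.850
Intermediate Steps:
B(h) = -2*h
C = -3/20 (C = -2*3/40 = -6*1/40 = -3/20 ≈ -0.15000)
(C + 36)*x(4, l) = (-3/20 + 36)*((3 - 7)/4) = 717*((¼)*(-4))/20 = (717/20)*(-1) = -717/20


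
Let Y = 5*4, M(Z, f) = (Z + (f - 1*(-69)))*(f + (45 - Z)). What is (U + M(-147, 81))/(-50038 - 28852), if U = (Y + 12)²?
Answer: -1843/78890 ≈ -0.023362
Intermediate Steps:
M(Z, f) = (45 + f - Z)*(69 + Z + f) (M(Z, f) = (Z + (f + 69))*(45 + f - Z) = (Z + (69 + f))*(45 + f - Z) = (69 + Z + f)*(45 + f - Z) = (45 + f - Z)*(69 + Z + f))
Y = 20
U = 1024 (U = (20 + 12)² = 32² = 1024)
(U + M(-147, 81))/(-50038 - 28852) = (1024 + (3105 + 81² - 1*(-147)² - 24*(-147) + 114*81))/(-50038 - 28852) = (1024 + (3105 + 6561 - 1*21609 + 3528 + 9234))/(-78890) = (1024 + (3105 + 6561 - 21609 + 3528 + 9234))*(-1/78890) = (1024 + 819)*(-1/78890) = 1843*(-1/78890) = -1843/78890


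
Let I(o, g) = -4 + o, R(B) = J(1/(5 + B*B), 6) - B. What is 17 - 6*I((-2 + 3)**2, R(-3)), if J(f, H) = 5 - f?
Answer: 35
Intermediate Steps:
R(B) = 5 - B - 1/(5 + B**2) (R(B) = (5 - 1/(5 + B*B)) - B = (5 - 1/(5 + B**2)) - B = 5 - B - 1/(5 + B**2))
17 - 6*I((-2 + 3)**2, R(-3)) = 17 - 6*(-4 + (-2 + 3)**2) = 17 - 6*(-4 + 1**2) = 17 - 6*(-4 + 1) = 17 - 6*(-3) = 17 + 18 = 35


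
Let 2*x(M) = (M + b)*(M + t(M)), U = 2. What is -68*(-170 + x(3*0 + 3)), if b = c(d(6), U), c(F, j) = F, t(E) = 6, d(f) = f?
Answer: 8806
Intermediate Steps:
b = 6
x(M) = (6 + M)²/2 (x(M) = ((M + 6)*(M + 6))/2 = ((6 + M)*(6 + M))/2 = (6 + M)²/2)
-68*(-170 + x(3*0 + 3)) = -68*(-170 + (18 + (3*0 + 3)²/2 + 6*(3*0 + 3))) = -68*(-170 + (18 + (0 + 3)²/2 + 6*(0 + 3))) = -68*(-170 + (18 + (½)*3² + 6*3)) = -68*(-170 + (18 + (½)*9 + 18)) = -68*(-170 + (18 + 9/2 + 18)) = -68*(-170 + 81/2) = -68*(-259/2) = 8806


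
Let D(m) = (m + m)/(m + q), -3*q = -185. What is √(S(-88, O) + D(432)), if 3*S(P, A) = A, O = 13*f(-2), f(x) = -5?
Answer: I*√393156627/4443 ≈ 4.4628*I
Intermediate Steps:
q = 185/3 (q = -⅓*(-185) = 185/3 ≈ 61.667)
D(m) = 2*m/(185/3 + m) (D(m) = (m + m)/(m + 185/3) = (2*m)/(185/3 + m) = 2*m/(185/3 + m))
O = -65 (O = 13*(-5) = -65)
S(P, A) = A/3
√(S(-88, O) + D(432)) = √((⅓)*(-65) + 6*432/(185 + 3*432)) = √(-65/3 + 6*432/(185 + 1296)) = √(-65/3 + 6*432/1481) = √(-65/3 + 6*432*(1/1481)) = √(-65/3 + 2592/1481) = √(-88489/4443) = I*√393156627/4443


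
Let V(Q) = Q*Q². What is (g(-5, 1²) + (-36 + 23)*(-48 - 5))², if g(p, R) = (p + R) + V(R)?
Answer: 470596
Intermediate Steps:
V(Q) = Q³
g(p, R) = R + p + R³ (g(p, R) = (p + R) + R³ = (R + p) + R³ = R + p + R³)
(g(-5, 1²) + (-36 + 23)*(-48 - 5))² = ((1² - 5 + (1²)³) + (-36 + 23)*(-48 - 5))² = ((1 - 5 + 1³) - 13*(-53))² = ((1 - 5 + 1) + 689)² = (-3 + 689)² = 686² = 470596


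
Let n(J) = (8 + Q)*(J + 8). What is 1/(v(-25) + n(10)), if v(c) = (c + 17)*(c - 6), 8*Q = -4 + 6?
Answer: 2/793 ≈ 0.0025221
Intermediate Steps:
Q = ¼ (Q = (-4 + 6)/8 = (⅛)*2 = ¼ ≈ 0.25000)
v(c) = (-6 + c)*(17 + c) (v(c) = (17 + c)*(-6 + c) = (-6 + c)*(17 + c))
n(J) = 66 + 33*J/4 (n(J) = (8 + ¼)*(J + 8) = 33*(8 + J)/4 = 66 + 33*J/4)
1/(v(-25) + n(10)) = 1/((-102 + (-25)² + 11*(-25)) + (66 + (33/4)*10)) = 1/((-102 + 625 - 275) + (66 + 165/2)) = 1/(248 + 297/2) = 1/(793/2) = 2/793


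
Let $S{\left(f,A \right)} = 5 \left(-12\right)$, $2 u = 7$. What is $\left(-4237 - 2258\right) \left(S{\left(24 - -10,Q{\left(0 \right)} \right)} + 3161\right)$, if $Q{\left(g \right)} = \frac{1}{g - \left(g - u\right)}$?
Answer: $-20140995$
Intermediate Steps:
$u = \frac{7}{2}$ ($u = \frac{1}{2} \cdot 7 = \frac{7}{2} \approx 3.5$)
$Q{\left(g \right)} = \frac{2}{7}$ ($Q{\left(g \right)} = \frac{1}{g - \left(- \frac{7}{2} + g\right)} = \frac{1}{\frac{7}{2}} = \frac{2}{7}$)
$S{\left(f,A \right)} = -60$
$\left(-4237 - 2258\right) \left(S{\left(24 - -10,Q{\left(0 \right)} \right)} + 3161\right) = \left(-4237 - 2258\right) \left(-60 + 3161\right) = \left(-6495\right) 3101 = -20140995$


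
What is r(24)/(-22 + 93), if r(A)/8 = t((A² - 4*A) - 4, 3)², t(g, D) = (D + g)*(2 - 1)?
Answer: 1835528/71 ≈ 25853.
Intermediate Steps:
t(g, D) = D + g (t(g, D) = (D + g)*1 = D + g)
r(A) = 8*(-1 + A² - 4*A)² (r(A) = 8*(3 + ((A² - 4*A) - 4))² = 8*(3 + (-4 + A² - 4*A))² = 8*(-1 + A² - 4*A)²)
r(24)/(-22 + 93) = (8*(1 - 1*24² + 4*24)²)/(-22 + 93) = (8*(1 - 1*576 + 96)²)/71 = (8*(1 - 576 + 96)²)*(1/71) = (8*(-479)²)*(1/71) = (8*229441)*(1/71) = 1835528*(1/71) = 1835528/71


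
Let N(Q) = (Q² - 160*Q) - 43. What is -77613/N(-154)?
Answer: -77613/48313 ≈ -1.6065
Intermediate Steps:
N(Q) = -43 + Q² - 160*Q
-77613/N(-154) = -77613/(-43 + (-154)² - 160*(-154)) = -77613/(-43 + 23716 + 24640) = -77613/48313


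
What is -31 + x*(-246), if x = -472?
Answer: 116081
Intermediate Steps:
-31 + x*(-246) = -31 - 472*(-246) = -31 + 116112 = 116081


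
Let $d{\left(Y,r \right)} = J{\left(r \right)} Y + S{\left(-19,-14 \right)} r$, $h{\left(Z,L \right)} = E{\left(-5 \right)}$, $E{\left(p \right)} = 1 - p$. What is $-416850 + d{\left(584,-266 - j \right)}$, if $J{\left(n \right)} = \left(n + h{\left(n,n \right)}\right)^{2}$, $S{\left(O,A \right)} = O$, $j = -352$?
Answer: $4524492$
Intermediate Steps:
$h{\left(Z,L \right)} = 6$ ($h{\left(Z,L \right)} = 1 - -5 = 1 + 5 = 6$)
$J{\left(n \right)} = \left(6 + n\right)^{2}$ ($J{\left(n \right)} = \left(n + 6\right)^{2} = \left(6 + n\right)^{2}$)
$d{\left(Y,r \right)} = - 19 r + Y \left(6 + r\right)^{2}$ ($d{\left(Y,r \right)} = \left(6 + r\right)^{2} Y - 19 r = Y \left(6 + r\right)^{2} - 19 r = - 19 r + Y \left(6 + r\right)^{2}$)
$-416850 + d{\left(584,-266 - j \right)} = -416850 - \left(- 584 \left(6 - -86\right)^{2} + 19 \left(-266 - -352\right)\right) = -416850 - \left(- 584 \left(6 + \left(-266 + 352\right)\right)^{2} + 19 \left(-266 + 352\right)\right) = -416850 + \left(\left(-19\right) 86 + 584 \left(6 + 86\right)^{2}\right) = -416850 - \left(1634 - 584 \cdot 92^{2}\right) = -416850 + \left(-1634 + 584 \cdot 8464\right) = -416850 + \left(-1634 + 4942976\right) = -416850 + 4941342 = 4524492$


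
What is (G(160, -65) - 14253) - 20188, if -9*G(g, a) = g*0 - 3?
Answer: -103322/3 ≈ -34441.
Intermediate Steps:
G(g, a) = 1/3 (G(g, a) = -(g*0 - 3)/9 = -(0 - 3)/9 = -1/9*(-3) = 1/3)
(G(160, -65) - 14253) - 20188 = (1/3 - 14253) - 20188 = -42758/3 - 20188 = -103322/3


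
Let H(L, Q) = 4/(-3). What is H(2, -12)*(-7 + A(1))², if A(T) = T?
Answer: -48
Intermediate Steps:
H(L, Q) = -4/3 (H(L, Q) = 4*(-⅓) = -4/3)
H(2, -12)*(-7 + A(1))² = -4*(-7 + 1)²/3 = -4/3*(-6)² = -4/3*36 = -48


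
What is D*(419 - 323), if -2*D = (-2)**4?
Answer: -768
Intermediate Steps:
D = -8 (D = -1/2*(-2)**4 = -1/2*16 = -8)
D*(419 - 323) = -8*(419 - 323) = -8*96 = -768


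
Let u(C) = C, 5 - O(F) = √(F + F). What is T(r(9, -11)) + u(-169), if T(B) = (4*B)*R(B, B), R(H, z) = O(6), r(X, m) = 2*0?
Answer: -169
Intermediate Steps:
O(F) = 5 - √2*√F (O(F) = 5 - √(F + F) = 5 - √(2*F) = 5 - √2*√F)
r(X, m) = 0
R(H, z) = 5 - 2*√3 (R(H, z) = 5 - √2*√6 = 5 - 2*√3)
T(B) = 4*B*(5 - 2*√3) (T(B) = (4*B)*(5 - 2*√3) = 4*B*(5 - 2*√3))
T(r(9, -11)) + u(-169) = 4*0*(5 - 2*√3) - 169 = 0 - 169 = -169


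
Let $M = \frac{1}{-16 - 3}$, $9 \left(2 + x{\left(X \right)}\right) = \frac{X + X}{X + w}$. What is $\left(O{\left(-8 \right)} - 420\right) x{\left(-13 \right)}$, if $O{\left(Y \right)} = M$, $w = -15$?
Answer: $\frac{1907459}{2394} \approx 796.77$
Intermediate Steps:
$x{\left(X \right)} = -2 + \frac{2 X}{9 \left(-15 + X\right)}$ ($x{\left(X \right)} = -2 + \frac{\left(X + X\right) \frac{1}{X - 15}}{9} = -2 + \frac{2 X \frac{1}{-15 + X}}{9} = -2 + \frac{2 X}{9 \left(-15 + X\right)}$)
$M = - \frac{1}{19}$ ($M = \frac{1}{-19} = - \frac{1}{19} \approx -0.052632$)
$O{\left(Y \right)} = - \frac{1}{19}$
$\left(O{\left(-8 \right)} - 420\right) x{\left(-13 \right)} = \left(- \frac{1}{19} - 420\right) \frac{2 \left(135 - -104\right)}{9 \left(-15 - 13\right)} = - \frac{7981 \frac{2 \left(135 + 104\right)}{9 \left(-28\right)}}{19} = - \frac{7981 \cdot \frac{2}{9} \left(- \frac{1}{28}\right) 239}{19} = \left(- \frac{7981}{19}\right) \left(- \frac{239}{126}\right) = \frac{1907459}{2394}$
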